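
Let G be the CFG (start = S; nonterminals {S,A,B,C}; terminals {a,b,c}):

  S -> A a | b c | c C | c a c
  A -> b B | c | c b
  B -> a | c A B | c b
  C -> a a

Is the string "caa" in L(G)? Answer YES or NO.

CNF form of G:
  S -> A T2 | T0 T1 | T1 C | T1 X4
  A -> T0 B | T1 T0 | c
  B -> T1 T0 | T1 X3 | a
  C -> T2 T2
  T0 -> b
  T1 -> c
  T2 -> a
  X3 -> A B
  X4 -> T2 T1

CYK fill:
  [0..0]={A,T1}  "c"  orig:{A}
  [1..1]={B,T2}  "a"  orig:{B}
  [2..2]={B,T2}  "a"  orig:{B}
  [0..1]={S,X3}  "ca"  orig:{S}
  [1..2]={C}  "aa"
  [0..2]={S}  "caa"

S ∈ T[0,2] ⇒ YES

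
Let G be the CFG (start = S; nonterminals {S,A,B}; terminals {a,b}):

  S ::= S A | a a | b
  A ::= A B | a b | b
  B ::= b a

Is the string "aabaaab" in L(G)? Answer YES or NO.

Convert to CNF:
  S -> S A | T0 T0 | b
  A -> A B | T0 T1 | b
  B -> T1 T0
  T0 -> a
  T1 -> b

CYK fill:
  T[0,0] 'a' = {T0}  orig:{}
  T[1,1] 'a' = {T0}  orig:{}
  T[2,2] 'b' = {A,S,T1}  orig:{A,S}
  T[3,3] 'a' = {T0}  orig:{}
  T[4,4] 'a' = {T0}  orig:{}
  T[5,5] 'a' = {T0}  orig:{}
  T[6,6] 'b' = {A,S,T1}  orig:{A,S}
  T[0,1] 'aa' = {S}
  T[1,2] 'ab' = {A}
  T[2,3] 'ba' = {B}
  T[3,4] 'aa' = {S}
  T[4,5] 'aa' = {S}
  T[5,6] 'ab' = {A}
  T[0,2] 'aab' = {S}
  T[1,3] 'aba' = ∅
  T[2,4] 'baa' = ∅
  T[3,5] 'aaa' = ∅
  T[4,6] 'aab' = {S}
  T[0,3] 'aaba' = ∅
  T[1,4] 'abaa' = ∅
  T[2,5] 'baaa' = ∅
  T[3,6] 'aaab' = {S}
  T[0,4] 'aabaa' = ∅
  T[1,5] 'abaaa' = ∅
  T[2,6] 'baaab' = ∅
  T[0,5] 'aabaaa' = ∅
  T[1,6] 'abaaab' = ∅
  T[0,6] 'aabaaab' = ∅

S ∉ T[0,6] ⇒ NO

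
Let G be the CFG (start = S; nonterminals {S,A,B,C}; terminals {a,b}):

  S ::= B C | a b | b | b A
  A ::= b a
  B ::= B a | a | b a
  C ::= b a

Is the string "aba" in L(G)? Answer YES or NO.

CNF form of G:
  S -> B C | T0 A | T1 T0 | b
  A -> T0 T1
  B -> B T1 | T0 T1 | a
  C -> T0 T1
  T0 -> b
  T1 -> a

Fill CYK table bottom-up:
  cell(0,0) a: {B,T1}  orig:{B}
  cell(1,1) b: {S,T0}  orig:{S}
  cell(2,2) a: {B,T1}  orig:{B}
  cell(0,1) ab: {S}
  cell(1,2) ba: {A,B,C}
  cell(0,2) aba: {S}

S ∈ T[0,2] ⇒ YES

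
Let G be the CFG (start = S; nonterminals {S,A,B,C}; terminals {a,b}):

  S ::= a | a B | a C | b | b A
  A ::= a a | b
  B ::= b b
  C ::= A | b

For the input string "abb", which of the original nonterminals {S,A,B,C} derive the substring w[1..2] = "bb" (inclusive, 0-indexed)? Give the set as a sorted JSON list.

CNF form of G:
  S -> T0 B | T0 C | T1 A | a | b
  A -> T0 T0 | b
  B -> T1 T1
  C -> T0 T0 | b
  T0 -> a
  T1 -> b

CYK fill — only the sub-triangle for w[1..2]:
  cell(1,1) b: {A,C,S,T1}  orig:{A,C,S}
  cell(2,2) b: {A,C,S,T1}  orig:{A,C,S}
  cell(1,2) bb: {B,S}

Original NTs in T[1,2] deriving "bb": ["B", "S"]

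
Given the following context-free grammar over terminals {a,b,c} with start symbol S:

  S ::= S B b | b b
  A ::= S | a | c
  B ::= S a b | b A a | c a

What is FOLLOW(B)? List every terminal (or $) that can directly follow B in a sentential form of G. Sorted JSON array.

FIRST iteration:
[1]
  A via A→a: +{a}
  A via A→c: +{c}
  B via B→b A a: +{b}
  B via B→c a: +{c}
  S via S→b b: +{b}
  FIRST(S)={b}  FIRST(A)={a,c}  FIRST(B)={b,c}
[2]
  A via A→S: +{b}
  FIRST(S)={b}  FIRST(A)={a,b,c}  FIRST(B)={b,c}
[3] — fixpoint
  FIRST(S)={b}  FIRST(A)={a,b,c}  FIRST(B)={b,c}

FOLLOW iteration:
FOLLOW(S) := {$}
[1]
  B→S a b: FOLLOW(S) ⊇ FIRST(a) = {a}; new: +{a}
  B→b A a: FOLLOW(A) ⊇ FIRST(a) = {a}; new: +{a}
  S→S B b: FOLLOW(S) ⊇ FIRST(B) = {b,c}; new: +{b,c}
  S→S B b: FOLLOW(B) ⊇ FIRST(b) = {b}; new: +{b}
  S: {$,a,b,c}  A: {a}  B: {b}
[2] done
  S: {$,a,b,c}  A: {a}  B: {b}

FOLLOW(B) = ["b"]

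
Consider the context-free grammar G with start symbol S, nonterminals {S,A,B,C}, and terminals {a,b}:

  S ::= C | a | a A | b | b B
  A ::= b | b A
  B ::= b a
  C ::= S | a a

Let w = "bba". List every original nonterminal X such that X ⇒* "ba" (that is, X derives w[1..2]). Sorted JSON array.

Convert to CNF:
  S -> T0 B | T1 A | T1 T1 | a | b
  A -> T0 A | b
  B -> T0 T1
  C -> T0 B | T1 A | T1 T1 | a | b
  T0 -> b
  T1 -> a

Fill CYK table bottom-up (cells [i..j] with 1 ≤ i ≤ j ≤ 2 only):
  T[1,1] 'b' = {A,C,S,T0}  orig:{A,C,S}
  T[2,2] 'a' = {C,S,T1}  orig:{C,S}
  T[1,2] 'ba' = {B}

Original NTs in T[1,2] deriving "ba": ["B"]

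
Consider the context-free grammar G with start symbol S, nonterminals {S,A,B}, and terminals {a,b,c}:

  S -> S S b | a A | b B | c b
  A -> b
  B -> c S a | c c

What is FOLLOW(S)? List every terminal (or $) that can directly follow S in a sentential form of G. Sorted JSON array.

FIRST sets, iterate to fixpoint:
[1]
  A via A→b: +{b}
  B via B→c S a: +{c}
  S via S→a A: +{a}
  S via S→b B: +{b}
  S via S→c b: +{c}
  FIRST[S]={a,b,c}  FIRST[A]={b}  FIRST[B]={c}
[2] (no change)
  FIRST[S]={a,b,c}  FIRST[A]={b}  FIRST[B]={c}

Compute FOLLOW by fixpoint:
initialize: $ ∈ FOLLOW(S)
iter 1:
  B→c S a: FOLLOW(S) ⊇ FIRST(a) = {a}; new: +{a}
  S→S S b: FOLLOW(S) ⊇ FIRST(S) = {a,b,c}; new: +{b,c}
  S→a A: FOLLOW(A) ⊇ FOLLOW(S) ⊇ {$,a,b,c}; new: +{$,a,b,c}
  S→b B: FOLLOW(B) ⊇ FOLLOW(S) ⊇ {$,a,b,c}; new: +{$,a,b,c}
  FOLLOW(S)={$,a,b,c}  FOLLOW(A)={$,a,b,c}  FOLLOW(B)={$,a,b,c}
iter 2: (stable)
  FOLLOW(S)={$,a,b,c}  FOLLOW(A)={$,a,b,c}  FOLLOW(B)={$,a,b,c}

FOLLOW(S) = ["$", "a", "b", "c"]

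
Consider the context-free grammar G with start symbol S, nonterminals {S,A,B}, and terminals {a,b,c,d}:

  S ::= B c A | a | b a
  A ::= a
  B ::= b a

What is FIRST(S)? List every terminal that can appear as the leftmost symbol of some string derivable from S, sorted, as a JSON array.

FIRST iteration:
round 1:
  A via A→a: +{a}
  B via B→b a: +{b}
  S via S→B c A: +{b}
  S via S→a: +{a}
  S: {a,b}  A: {a}  B: {b}
round 2: (no change)
  S: {a,b}  A: {a}  B: {b}

FIRST(S) = ["a", "b"]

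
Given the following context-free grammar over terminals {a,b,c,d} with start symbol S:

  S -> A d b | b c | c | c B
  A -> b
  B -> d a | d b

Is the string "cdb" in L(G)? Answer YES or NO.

Convert to CNF:
  S -> A X4 | T2 T3 | T3 B | c
  A -> b
  B -> T0 T1 | T0 T2
  T0 -> d
  T1 -> a
  T2 -> b
  T3 -> c
  X4 -> T0 T2

CYK fill:
  [0..0]={S,T3}  "c"  orig:{S}
  [1..1]={T0}  "d"  orig:{}
  [2..2]={A,T2}  "b"  orig:{A}
  [0..1]=∅  "cd"
  [1..2]={B,X4}  "db"  orig:{B}
  [0..2]={S}  "cdb"

S ∈ T[0,2] ⇒ YES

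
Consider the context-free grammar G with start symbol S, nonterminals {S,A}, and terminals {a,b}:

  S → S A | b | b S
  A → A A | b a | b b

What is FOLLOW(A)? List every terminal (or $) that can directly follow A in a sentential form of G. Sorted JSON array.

FIRST sets, iterate to fixpoint:
round 1:
  A via A→b a: +{b}
  S via S→b: +{b}
  S: {b}  A: {b}
round 2: — fixpoint
  S: {b}  A: {b}

FOLLOW sets:
initialize: $ ∈ FOLLOW(S)
[1]
  A→A A: FOLLOW(A) ⊇ FIRST(A) = {b}; new: +{b}
  S→S A: FOLLOW(S) ⊇ FIRST(A) = {b}; new: +{b}
  S→S A: FOLLOW(A) ⊇ FOLLOW(S) ⊇ {$,b}; new: +{$}
  FOLLOW(S)={$,b}  FOLLOW(A)={$,b}
[2] — fixpoint
  FOLLOW(S)={$,b}  FOLLOW(A)={$,b}

FOLLOW(A) = ["$", "b"]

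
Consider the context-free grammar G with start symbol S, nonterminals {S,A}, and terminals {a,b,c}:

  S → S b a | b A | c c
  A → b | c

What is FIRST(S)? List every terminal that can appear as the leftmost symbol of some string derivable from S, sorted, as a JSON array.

FIRST iteration:
pass 1:
  A via A→b: +{b}
  A via A→c: +{c}
  S via S→b A: +{b}
  S via S→c c: +{c}
  FIRST(S)={b,c}  FIRST(A)={b,c}
pass 2: (no change)
  FIRST(S)={b,c}  FIRST(A)={b,c}

FIRST(S) = ["b", "c"]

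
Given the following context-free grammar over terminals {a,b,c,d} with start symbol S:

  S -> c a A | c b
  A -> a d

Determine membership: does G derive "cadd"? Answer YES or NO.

Convert to CNF:
  S -> T2 T3 | T2 X4
  A -> T0 T1
  T0 -> a
  T1 -> d
  T2 -> c
  T3 -> b
  X4 -> T0 A

Fill CYK table bottom-up:
  T[0,0] 'c' = {T2}  orig:{}
  T[1,1] 'a' = {T0}  orig:{}
  T[2,2] 'd' = {T1}  orig:{}
  T[3,3] 'd' = {T1}  orig:{}
  T[0,1] 'ca' = ∅
  T[1,2] 'ad' = {A}
  T[2,3] 'dd' = ∅
  T[0,2] 'cad' = ∅
  T[1,3] 'add' = ∅
  T[0,3] 'cadd' = ∅

S ∉ T[0,3] ⇒ NO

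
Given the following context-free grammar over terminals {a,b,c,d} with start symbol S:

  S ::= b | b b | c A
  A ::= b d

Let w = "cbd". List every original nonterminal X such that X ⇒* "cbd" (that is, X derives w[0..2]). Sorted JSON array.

CNF form of G:
  S -> T0 T0 | T2 A | b
  A -> T0 T1
  T0 -> b
  T1 -> d
  T2 -> c

CYK fill, restricted to cells inside w[0..2]:
  [0..0]={T2}  "c"  orig:{}
  [1..1]={S,T0}  "b"  orig:{S}
  [2..2]={T1}  "d"  orig:{}
  [0..1]=∅  "cb"
  [1..2]={A}  "bd"
  [0..2]={S}  "cbd"

Original NTs in T[0,2] deriving "cbd": ["S"]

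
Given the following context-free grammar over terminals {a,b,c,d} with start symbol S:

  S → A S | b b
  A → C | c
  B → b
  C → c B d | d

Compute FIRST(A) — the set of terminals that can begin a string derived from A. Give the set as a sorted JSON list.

Compute FIRST by fixpoint:
iter 1:
  A via A→c: +{c}
  B via B→b: +{b}
  C via C→c B d: +{c}
  C via C→d: +{d}
  S via S→A S: +{c}
  S via S→b b: +{b}
  FIRST(S)={b,c}  FIRST(A)={c}  FIRST(B)={b}  FIRST(C)={c,d}
iter 2:
  A via A→C: +{d}
  S via S→A S: +{d}
  FIRST(S)={b,c,d}  FIRST(A)={c,d}  FIRST(B)={b}  FIRST(C)={c,d}
iter 3: — fixpoint
  FIRST(S)={b,c,d}  FIRST(A)={c,d}  FIRST(B)={b}  FIRST(C)={c,d}

FIRST(A) = ["c", "d"]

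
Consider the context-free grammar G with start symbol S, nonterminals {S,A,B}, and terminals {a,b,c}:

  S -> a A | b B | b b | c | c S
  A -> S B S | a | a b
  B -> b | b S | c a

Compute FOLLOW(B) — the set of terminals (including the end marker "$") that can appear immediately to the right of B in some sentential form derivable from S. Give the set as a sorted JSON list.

Compute FIRST by fixpoint:
[1]
  A via A→a: +{a}
  B via B→b: +{b}
  B via B→c a: +{c}
  S via S→a A: +{a}
  S via S→b B: +{b}
  S via S→c: +{c}
  FIRST(S)={a,b,c}  FIRST(A)={a}  FIRST(B)={b,c}
[2]
  A via A→S B S: +{b,c}
  FIRST(S)={a,b,c}  FIRST(A)={a,b,c}  FIRST(B)={b,c}
[3] (no change)
  FIRST(S)={a,b,c}  FIRST(A)={a,b,c}  FIRST(B)={b,c}

FOLLOW sets:
FOLLOW(S) := {$}
iter 1:
  A→S B S: FOLLOW(S) ⊇ FIRST(B) = {b,c}; new: +{b,c}
  A→S B S: FOLLOW(B) ⊇ FIRST(S) = {a,b,c}; new: +{a,b,c}
  B→b S: FOLLOW(S) ⊇ FOLLOW(B) ⊇ {a,b,c}; new: +{a}
  S→a A: FOLLOW(A) ⊇ FOLLOW(S) ⊇ {$,a,b,c}; new: +{$,a,b,c}
  S→b B: FOLLOW(B) ⊇ FOLLOW(S) ⊇ {$,a,b,c}; new: +{$}
  S: {$,a,b,c}  A: {$,a,b,c}  B: {$,a,b,c}
iter 2: done
  S: {$,a,b,c}  A: {$,a,b,c}  B: {$,a,b,c}

FOLLOW(B) = ["$", "a", "b", "c"]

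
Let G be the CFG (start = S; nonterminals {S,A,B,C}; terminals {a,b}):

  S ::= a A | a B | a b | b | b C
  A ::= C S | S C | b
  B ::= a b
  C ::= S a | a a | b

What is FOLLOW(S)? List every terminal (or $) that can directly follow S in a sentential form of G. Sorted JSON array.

FIRST sets, iterate to fixpoint:
round 1:
  A via A→b: +{b}
  B via B→a b: +{a}
  C via C→a a: +{a}
  C via C→b: +{b}
  S via S→a A: +{a}
  S via S→b: +{b}
  FIRST[S]={a,b}  FIRST[A]={b}  FIRST[B]={a}  FIRST[C]={a,b}
round 2:
  A via A→C S: +{a}
  FIRST[S]={a,b}  FIRST[A]={a,b}  FIRST[B]={a}  FIRST[C]={a,b}
round 3: done
  FIRST[S]={a,b}  FIRST[A]={a,b}  FIRST[B]={a}  FIRST[C]={a,b}

FOLLOW iteration:
FOLLOW(S) := {$}
pass 1:
  A→C S: FOLLOW(C) ⊇ FIRST(S) = {a,b}; new: +{a,b}
  A→S C: FOLLOW(S) ⊇ FIRST(C) = {a,b}; new: +{a,b}
  S→a A: FOLLOW(A) ⊇ FOLLOW(S) ⊇ {$,a,b}; new: +{$,a,b}
  S→a B: FOLLOW(B) ⊇ FOLLOW(S) ⊇ {$,a,b}; new: +{$,a,b}
  S→b C: FOLLOW(C) ⊇ FOLLOW(S) ⊇ {$,a,b}; new: +{$}
  FOLLOW(S)={$,a,b}  FOLLOW(A)={$,a,b}  FOLLOW(B)={$,a,b}  FOLLOW(C)={$,a,b}
pass 2: done
  FOLLOW(S)={$,a,b}  FOLLOW(A)={$,a,b}  FOLLOW(B)={$,a,b}  FOLLOW(C)={$,a,b}

FOLLOW(S) = ["$", "a", "b"]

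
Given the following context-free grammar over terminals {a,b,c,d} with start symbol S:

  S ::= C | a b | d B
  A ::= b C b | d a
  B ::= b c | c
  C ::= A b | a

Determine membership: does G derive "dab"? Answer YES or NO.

Convert to CNF:
  S -> A T0 | T1 B | T2 T0 | a
  A -> T0 X4 | T1 T2
  B -> T0 T3 | c
  C -> A T0 | a
  T0 -> b
  T1 -> d
  T2 -> a
  T3 -> c
  X4 -> C T0

CYK fill:
  [0..0]={T1}  "d"  orig:{}
  [1..1]={C,S,T2}  "a"  orig:{C,S}
  [2..2]={T0}  "b"  orig:{}
  [0..1]={A}  "da"
  [1..2]={S,X4}  "ab"  orig:{S}
  [0..2]={C,S}  "dab"

S ∈ T[0,2] ⇒ YES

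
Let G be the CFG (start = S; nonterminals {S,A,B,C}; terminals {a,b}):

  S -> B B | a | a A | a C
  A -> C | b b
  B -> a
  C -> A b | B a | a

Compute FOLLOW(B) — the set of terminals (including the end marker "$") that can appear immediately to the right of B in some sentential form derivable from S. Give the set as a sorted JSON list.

Compute FIRST by fixpoint:
round 1:
  A via A→b b: +{b}
  B via B→a: +{a}
  C via C→A b: +{b}
  C via C→B a: +{a}
  S via S→B B: +{a}
  S: {a}  A: {b}  B: {a}  C: {a,b}
round 2:
  A via A→C: +{a}
  S: {a}  A: {a,b}  B: {a}  C: {a,b}
round 3: done
  S: {a}  A: {a,b}  B: {a}  C: {a,b}

Compute FOLLOW by fixpoint:
initialize: $ ∈ FOLLOW(S)
round 1:
  C→A b: FOLLOW(A) ⊇ FIRST(b) = {b}; new: +{b}
  C→B a: FOLLOW(B) ⊇ FIRST(a) = {a}; new: +{a}
  S→B B: FOLLOW(B) ⊇ FOLLOW(S) ⊇ {$}; new: +{$}
  S→a A: FOLLOW(A) ⊇ FOLLOW(S) ⊇ {$}; new: +{$}
  S→a C: FOLLOW(C) ⊇ FOLLOW(S) ⊇ {$}; new: +{$}
  S: {$}  A: {$,b}  B: {$,a}  C: {$}
round 2:
  A→C: FOLLOW(C) ⊇ FOLLOW(A) ⊇ {$,b}; new: +{b}
  S: {$}  A: {$,b}  B: {$,a}  C: {$,b}
round 3: — fixpoint
  S: {$}  A: {$,b}  B: {$,a}  C: {$,b}

FOLLOW(B) = ["$", "a"]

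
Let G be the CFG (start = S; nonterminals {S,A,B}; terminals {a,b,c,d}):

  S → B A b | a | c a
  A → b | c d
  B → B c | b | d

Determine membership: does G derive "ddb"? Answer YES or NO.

CNF form of G:
  S -> B X4 | T0 T3 | a
  A -> T0 T1 | b
  B -> B T0 | b | d
  T0 -> c
  T1 -> d
  T2 -> b
  T3 -> a
  X4 -> A T2

Fill CYK table bottom-up:
  [0..0]={B,T1}  "d"  orig:{B}
  [1..1]={B,T1}  "d"  orig:{B}
  [2..2]={A,B,T2}  "b"  orig:{A,B}
  [0..1]=∅  "dd"
  [1..2]=∅  "db"
  [0..2]=∅  "ddb"

S ∉ T[0,2] ⇒ NO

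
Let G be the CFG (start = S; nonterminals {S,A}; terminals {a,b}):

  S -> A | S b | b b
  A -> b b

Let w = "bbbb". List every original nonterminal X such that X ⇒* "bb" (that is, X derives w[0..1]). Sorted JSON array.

Convert to CNF:
  S -> S T0 | T0 T0
  A -> T0 T0
  T0 -> b

CYK fill — only the sub-triangle for w[0..1]:
  T[0,0] 'b' = {T0}  orig:{}
  T[1,1] 'b' = {T0}  orig:{}
  T[0,1] 'bb' = {A,S}

Original NTs in T[0,1] deriving "bb": ["A", "S"]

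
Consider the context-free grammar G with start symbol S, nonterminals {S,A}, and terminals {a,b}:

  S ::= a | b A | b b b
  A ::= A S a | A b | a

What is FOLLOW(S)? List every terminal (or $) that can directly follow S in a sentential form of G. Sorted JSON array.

FIRST sets, iterate to fixpoint:
pass 1:
  A via A→a: +{a}
  S via S→a: +{a}
  S via S→b A: +{b}
  FIRST(S)={a,b}  FIRST(A)={a}
pass 2: — fixpoint
  FIRST(S)={a,b}  FIRST(A)={a}

FOLLOW iteration:
initialize: $ ∈ FOLLOW(S)
round 1:
  A→A S a: FOLLOW(A) ⊇ FIRST(S) = {a,b}; new: +{a,b}
  A→A S a: FOLLOW(S) ⊇ FIRST(a) = {a}; new: +{a}
  S→b A: FOLLOW(A) ⊇ FOLLOW(S) ⊇ {$,a}; new: +{$}
  FOLLOW(S)={$,a}  FOLLOW(A)={$,a,b}
round 2: done
  FOLLOW(S)={$,a}  FOLLOW(A)={$,a,b}

FOLLOW(S) = ["$", "a"]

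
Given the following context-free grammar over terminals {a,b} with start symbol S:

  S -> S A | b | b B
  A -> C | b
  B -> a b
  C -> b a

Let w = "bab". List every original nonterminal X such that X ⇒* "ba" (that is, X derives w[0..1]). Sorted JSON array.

Convert to CNF:
  S -> S A | T0 B | b
  A -> T0 T1 | b
  B -> T1 T0
  C -> T0 T1
  T0 -> b
  T1 -> a

Fill CYK table bottom-up (cells [i..j] with 0 ≤ i ≤ j ≤ 1 only):
  cell(0,0) b: {A,S,T0}  orig:{A,S}
  cell(1,1) a: {T1}  orig:{}
  cell(0,1) ba: {A,C}

Original NTs in T[0,1] deriving "ba": ["A", "C"]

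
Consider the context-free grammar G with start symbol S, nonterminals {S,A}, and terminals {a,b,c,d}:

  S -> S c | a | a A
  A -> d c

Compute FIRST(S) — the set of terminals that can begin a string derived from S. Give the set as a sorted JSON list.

FIRST sets, iterate to fixpoint:
iter 1:
  A via A→d c: +{d}
  S via S→a: +{a}
  S: {a}  A: {d}
iter 2: (no change)
  S: {a}  A: {d}

FIRST(S) = ["a"]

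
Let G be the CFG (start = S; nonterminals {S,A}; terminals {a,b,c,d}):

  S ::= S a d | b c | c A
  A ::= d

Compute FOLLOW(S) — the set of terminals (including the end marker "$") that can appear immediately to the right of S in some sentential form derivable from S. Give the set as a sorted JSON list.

Compute FIRST by fixpoint:
round 1:
  A via A→d: +{d}
  S via S→b c: +{b}
  S via S→c A: +{c}
  FIRST(S)={b,c}  FIRST(A)={d}
round 2: — fixpoint
  FIRST(S)={b,c}  FIRST(A)={d}

Compute FOLLOW by fixpoint:
initialize: $ ∈ FOLLOW(S)
round 1:
  S→S a d: FOLLOW(S) ⊇ FIRST(a) = {a}; new: +{a}
  S→c A: FOLLOW(A) ⊇ FOLLOW(S) ⊇ {$,a}; new: +{$,a}
  FOLLOW[S]={$,a}  FOLLOW[A]={$,a}
round 2: — fixpoint
  FOLLOW[S]={$,a}  FOLLOW[A]={$,a}

FOLLOW(S) = ["$", "a"]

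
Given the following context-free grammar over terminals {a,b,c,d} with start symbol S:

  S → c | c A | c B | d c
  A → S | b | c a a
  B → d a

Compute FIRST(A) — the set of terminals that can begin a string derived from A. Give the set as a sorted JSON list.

FIRST sets, iterate to fixpoint:
[1]
  A via A→b: +{b}
  A via A→c a a: +{c}
  B via B→d a: +{d}
  S via S→c: +{c}
  S via S→d c: +{d}
  S: {c,d}  A: {b,c}  B: {d}
[2]
  A via A→S: +{d}
  S: {c,d}  A: {b,c,d}  B: {d}
[3] — fixpoint
  S: {c,d}  A: {b,c,d}  B: {d}

FIRST(A) = ["b", "c", "d"]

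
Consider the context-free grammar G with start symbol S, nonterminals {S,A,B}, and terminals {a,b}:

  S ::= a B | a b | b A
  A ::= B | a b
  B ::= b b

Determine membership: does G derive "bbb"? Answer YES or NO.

Convert to CNF:
  S -> T0 B | T0 T1 | T1 A
  A -> T0 T1 | T1 T1
  B -> T1 T1
  T0 -> a
  T1 -> b

CYK table (by increasing span):
  [0..0]={T1}  "b"  orig:{}
  [1..1]={T1}  "b"  orig:{}
  [2..2]={T1}  "b"  orig:{}
  [0..1]={A,B}  "bb"
  [1..2]={A,B}  "bb"
  [0..2]={S}  "bbb"

S ∈ T[0,2] ⇒ YES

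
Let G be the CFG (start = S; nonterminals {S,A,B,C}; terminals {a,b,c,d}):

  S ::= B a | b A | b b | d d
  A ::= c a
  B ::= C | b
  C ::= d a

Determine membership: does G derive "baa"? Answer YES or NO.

CNF form of G:
  S -> B T1 | T2 T2 | T3 A | T3 T3
  A -> T0 T1
  B -> T2 T1 | b
  C -> T2 T1
  T0 -> c
  T1 -> a
  T2 -> d
  T3 -> b

CYK table (by increasing span):
  cell(0,0) b: {B,T3}  orig:{B}
  cell(1,1) a: {T1}  orig:{}
  cell(2,2) a: {T1}  orig:{}
  cell(0,1) ba: {S}
  cell(1,2) aa: ∅
  cell(0,2) baa: ∅

S ∉ T[0,2] ⇒ NO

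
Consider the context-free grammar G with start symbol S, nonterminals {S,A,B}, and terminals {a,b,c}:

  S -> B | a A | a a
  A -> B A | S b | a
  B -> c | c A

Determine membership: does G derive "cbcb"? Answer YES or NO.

CNF form of G:
  S -> T1 A | T2 A | T2 T2 | c
  A -> B A | S T0 | a
  B -> T1 A | c
  T0 -> b
  T1 -> c
  T2 -> a

Fill CYK table bottom-up:
  T[0,0] 'c' = {B,S,T1}  orig:{B,S}
  T[1,1] 'b' = {T0}  orig:{}
  T[2,2] 'c' = {B,S,T1}  orig:{B,S}
  T[3,3] 'b' = {T0}  orig:{}
  T[0,1] 'cb' = {A}
  T[1,2] 'bc' = ∅
  T[2,3] 'cb' = {A}
  T[0,2] 'cbc' = ∅
  T[1,3] 'bcb' = ∅
  T[0,3] 'cbcb' = ∅

S ∉ T[0,3] ⇒ NO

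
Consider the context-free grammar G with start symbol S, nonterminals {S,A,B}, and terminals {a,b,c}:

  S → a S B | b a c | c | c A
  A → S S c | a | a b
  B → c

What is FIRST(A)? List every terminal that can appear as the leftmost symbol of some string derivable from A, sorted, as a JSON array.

FIRST sets, iterate to fixpoint:
iter 1:
  A via A→a: +{a}
  B via B→c: +{c}
  S via S→a S B: +{a}
  S via S→b a c: +{b}
  S via S→c: +{c}
  FIRST[S]={a,b,c}  FIRST[A]={a}  FIRST[B]={c}
iter 2:
  A via A→S S c: +{b,c}
  FIRST[S]={a,b,c}  FIRST[A]={a,b,c}  FIRST[B]={c}
iter 3: (stable)
  FIRST[S]={a,b,c}  FIRST[A]={a,b,c}  FIRST[B]={c}

FIRST(A) = ["a", "b", "c"]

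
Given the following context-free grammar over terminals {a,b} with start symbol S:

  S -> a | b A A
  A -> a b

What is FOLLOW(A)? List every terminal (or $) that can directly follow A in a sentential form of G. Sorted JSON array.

FIRST sets, iterate to fixpoint:
[1]
  A via A→a b: +{a}
  S via S→a: +{a}
  S via S→b A A: +{b}
  S: {a,b}  A: {a}
[2] (stable)
  S: {a,b}  A: {a}

FOLLOW sets:
FOLLOW(S) := {$}
[1]
  S→b A A: FOLLOW(A) ⊇ FIRST(A) = {a}; new: +{a}
  S→b A A: FOLLOW(A) ⊇ FOLLOW(S) ⊇ {$}; new: +{$}
  FOLLOW[S]={$}  FOLLOW[A]={$,a}
[2] (no change)
  FOLLOW[S]={$}  FOLLOW[A]={$,a}

FOLLOW(A) = ["$", "a"]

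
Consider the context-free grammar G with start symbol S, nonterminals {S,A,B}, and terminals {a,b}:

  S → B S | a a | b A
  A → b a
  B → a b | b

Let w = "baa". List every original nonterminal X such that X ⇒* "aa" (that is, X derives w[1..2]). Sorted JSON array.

CNF form of G:
  S -> B S | T0 A | T1 T1
  A -> T0 T1
  B -> T1 T0 | b
  T0 -> b
  T1 -> a

CYK fill (cells [i..j] with 1 ≤ i ≤ j ≤ 2 only):
  [1..1]={T1}  "a"  orig:{}
  [2..2]={T1}  "a"  orig:{}
  [1..2]={S}  "aa"

Original NTs in T[1,2] deriving "aa": ["S"]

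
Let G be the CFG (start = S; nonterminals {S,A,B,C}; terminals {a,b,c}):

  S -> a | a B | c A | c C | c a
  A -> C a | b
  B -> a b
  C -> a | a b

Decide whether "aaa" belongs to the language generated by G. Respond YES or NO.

CNF form of G:
  S -> T0 B | T2 A | T2 C | T2 T0 | a
  A -> C T0 | b
  B -> T0 T1
  C -> T0 T1 | a
  T0 -> a
  T1 -> b
  T2 -> c

Fill CYK table bottom-up:
  [0..0]={C,S,T0}  "a"  orig:{C,S}
  [1..1]={C,S,T0}  "a"  orig:{C,S}
  [2..2]={C,S,T0}  "a"  orig:{C,S}
  [0..1]={A}  "aa"
  [1..2]={A}  "aa"
  [0..2]=∅  "aaa"

S ∉ T[0,2] ⇒ NO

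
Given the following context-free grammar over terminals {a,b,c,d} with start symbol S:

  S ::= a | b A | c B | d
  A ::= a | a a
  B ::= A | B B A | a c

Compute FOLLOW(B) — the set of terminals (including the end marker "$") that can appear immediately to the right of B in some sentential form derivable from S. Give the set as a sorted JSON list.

FIRST sets, iterate to fixpoint:
round 1:
  A via A→a: +{a}
  B via B→A: +{a}
  S via S→a: +{a}
  S via S→b A: +{b}
  S via S→c B: +{c}
  S via S→d: +{d}
  FIRST[S]={a,b,c,d}  FIRST[A]={a}  FIRST[B]={a}
round 2: done
  FIRST[S]={a,b,c,d}  FIRST[A]={a}  FIRST[B]={a}

Compute FOLLOW by fixpoint:
seed FOLLOW(S) with $
iter 1:
  B→B B A: FOLLOW(B) ⊇ FIRST(B) = {a}; new: +{a}
  B→B B A: FOLLOW(A) ⊇ FOLLOW(B) ⊇ {a}; new: +{a}
  S→b A: FOLLOW(A) ⊇ FOLLOW(S) ⊇ {$}; new: +{$}
  S→c B: FOLLOW(B) ⊇ FOLLOW(S) ⊇ {$}; new: +{$}
  FOLLOW(S)={$}  FOLLOW(A)={$,a}  FOLLOW(B)={$,a}
iter 2: — fixpoint
  FOLLOW(S)={$}  FOLLOW(A)={$,a}  FOLLOW(B)={$,a}

FOLLOW(B) = ["$", "a"]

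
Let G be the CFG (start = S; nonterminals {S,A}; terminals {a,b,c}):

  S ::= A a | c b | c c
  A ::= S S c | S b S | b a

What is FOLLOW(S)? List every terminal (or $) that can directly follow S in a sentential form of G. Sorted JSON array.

FIRST iteration:
round 1:
  A via A→b a: +{b}
  S via S→A a: +{b}
  S via S→c b: +{c}
  S: {b,c}  A: {b}
round 2:
  A via A→S S c: +{c}
  S: {b,c}  A: {b,c}
round 3: done
  S: {b,c}  A: {b,c}

Compute FOLLOW by fixpoint:
FOLLOW(S) := {$}
[1]
  A→S S c: FOLLOW(S) ⊇ FIRST(S) = {b,c}; new: +{b,c}
  S→A a: FOLLOW(A) ⊇ FIRST(a) = {a}; new: +{a}
  FOLLOW(S)={$,b,c}  FOLLOW(A)={a}
[2]
  A→S b S: FOLLOW(S) ⊇ FOLLOW(A) ⊇ {a}; new: +{a}
  FOLLOW(S)={$,a,b,c}  FOLLOW(A)={a}
[3] — fixpoint
  FOLLOW(S)={$,a,b,c}  FOLLOW(A)={a}

FOLLOW(S) = ["$", "a", "b", "c"]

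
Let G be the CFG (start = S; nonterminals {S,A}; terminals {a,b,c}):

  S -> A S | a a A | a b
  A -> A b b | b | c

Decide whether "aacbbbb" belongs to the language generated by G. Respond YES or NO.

Convert to CNF:
  S -> A S | T1 T0 | T1 X3
  A -> A X2 | b | c
  T0 -> b
  T1 -> a
  X2 -> T0 T0
  X3 -> T1 A

Fill CYK table bottom-up:
  cell(0,0) a: {T1}  orig:{}
  cell(1,1) a: {T1}  orig:{}
  cell(2,2) c: {A}
  cell(3,3) b: {A,T0}  orig:{A}
  cell(4,4) b: {A,T0}  orig:{A}
  cell(5,5) b: {A,T0}  orig:{A}
  cell(6,6) b: {A,T0}  orig:{A}
  cell(0,1) aa: ∅
  cell(1,2) ac: {X3}  orig:{}
  cell(2,3) cb: ∅
  cell(3,4) bb: {X2}  orig:{}
  cell(4,5) bb: {X2}  orig:{}
  cell(5,6) bb: {X2}  orig:{}
  cell(0,2) aac: {S}
  cell(1,3) acb: ∅
  cell(2,4) cbb: {A}
  cell(3,5) bbb: {A}
  cell(4,6) bbb: {A}
  cell(0,3) aacb: ∅
  cell(1,4) acbb: {X3}  orig:{}
  cell(2,5) cbbb: ∅
  cell(3,6) bbbb: ∅
  cell(0,4) aacbb: {S}
  cell(1,5) acbbb: ∅
  cell(2,6) cbbbb: {A}
  cell(0,5) aacbbb: ∅
  cell(1,6) acbbbb: {X3}  orig:{}
  cell(0,6) aacbbbb: {S}

S ∈ T[0,6] ⇒ YES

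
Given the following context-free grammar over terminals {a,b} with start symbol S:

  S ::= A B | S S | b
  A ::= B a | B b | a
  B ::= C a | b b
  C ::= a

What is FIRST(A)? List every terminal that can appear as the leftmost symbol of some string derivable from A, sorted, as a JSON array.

FIRST sets, iterate to fixpoint:
pass 1:
  A via A→a: +{a}
  B via B→b b: +{b}
  C via C→a: +{a}
  S via S→A B: +{a}
  S via S→b: +{b}
  S: {a,b}  A: {a}  B: {b}  C: {a}
pass 2:
  A via A→B a: +{b}
  B via B→C a: +{a}
  S: {a,b}  A: {a,b}  B: {a,b}  C: {a}
pass 3: done
  S: {a,b}  A: {a,b}  B: {a,b}  C: {a}

FIRST(A) = ["a", "b"]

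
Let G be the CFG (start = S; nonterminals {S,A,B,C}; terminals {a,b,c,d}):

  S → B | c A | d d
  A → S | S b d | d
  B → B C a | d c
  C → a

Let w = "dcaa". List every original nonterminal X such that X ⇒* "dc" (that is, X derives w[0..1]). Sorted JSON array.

CNF form of G:
  S -> B X7 | T2 T2 | T2 T3 | T3 A
  A -> B X4 | S X5 | T2 T2 | T2 T3 | T3 A | d
  B -> B X6 | T2 T3
  C -> a
  T0 -> a
  T1 -> b
  T2 -> d
  T3 -> c
  X4 -> C T0
  X5 -> T1 T2
  X6 -> C T0
  X7 -> C T0

CYK table (by increasing span) — only the sub-triangle for w[0..1]:
  cell(0,0) d: {A,T2}  orig:{A}
  cell(1,1) c: {T3}  orig:{}
  cell(0,1) dc: {A,B,S}

Original NTs in T[0,1] deriving "dc": ["A", "B", "S"]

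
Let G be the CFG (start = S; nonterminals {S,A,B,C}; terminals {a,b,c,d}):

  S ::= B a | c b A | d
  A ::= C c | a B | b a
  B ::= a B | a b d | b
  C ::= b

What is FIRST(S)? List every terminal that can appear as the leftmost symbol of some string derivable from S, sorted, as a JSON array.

FIRST iteration:
[1]
  A via A→a B: +{a}
  A via A→b a: +{b}
  B via B→a B: +{a}
  B via B→b: +{b}
  C via C→b: +{b}
  S via S→B a: +{a,b}
  S via S→c b A: +{c}
  S via S→d: +{d}
  S: {a,b,c,d}  A: {a,b}  B: {a,b}  C: {b}
[2] — fixpoint
  S: {a,b,c,d}  A: {a,b}  B: {a,b}  C: {b}

FIRST(S) = ["a", "b", "c", "d"]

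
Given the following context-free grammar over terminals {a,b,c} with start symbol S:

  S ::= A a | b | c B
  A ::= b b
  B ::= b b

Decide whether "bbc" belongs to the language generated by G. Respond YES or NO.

Convert to CNF:
  S -> A T1 | T2 B | b
  A -> T0 T0
  B -> T0 T0
  T0 -> b
  T1 -> a
  T2 -> c

CYK table (by increasing span):
  T[0,0] 'b' = {S,T0}  orig:{S}
  T[1,1] 'b' = {S,T0}  orig:{S}
  T[2,2] 'c' = {T2}  orig:{}
  T[0,1] 'bb' = {A,B}
  T[1,2] 'bc' = ∅
  T[0,2] 'bbc' = ∅

S ∉ T[0,2] ⇒ NO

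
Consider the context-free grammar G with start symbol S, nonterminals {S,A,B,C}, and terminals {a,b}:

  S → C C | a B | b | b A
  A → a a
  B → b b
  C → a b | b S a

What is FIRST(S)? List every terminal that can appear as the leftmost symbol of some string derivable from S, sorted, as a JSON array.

FIRST iteration:
round 1:
  A via A→a a: +{a}
  B via B→b b: +{b}
  C via C→a b: +{a}
  C via C→b S a: +{b}
  S via S→C C: +{a,b}
  FIRST[S]={a,b}  FIRST[A]={a}  FIRST[B]={b}  FIRST[C]={a,b}
round 2: done
  FIRST[S]={a,b}  FIRST[A]={a}  FIRST[B]={b}  FIRST[C]={a,b}

FIRST(S) = ["a", "b"]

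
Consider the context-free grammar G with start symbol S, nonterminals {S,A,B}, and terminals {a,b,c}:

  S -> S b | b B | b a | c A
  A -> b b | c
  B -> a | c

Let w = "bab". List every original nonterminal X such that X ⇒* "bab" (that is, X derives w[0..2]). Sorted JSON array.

CNF form of G:
  S -> S T0 | T0 B | T0 T1 | T2 A
  A -> T0 T0 | c
  B -> a | c
  T0 -> b
  T1 -> a
  T2 -> c

Fill CYK table bottom-up — only the sub-triangle for w[0..2]:
  cell(0,0) b: {T0}  orig:{}
  cell(1,1) a: {B,T1}  orig:{B}
  cell(2,2) b: {T0}  orig:{}
  cell(0,1) ba: {S}
  cell(1,2) ab: ∅
  cell(0,2) bab: {S}

Original NTs in T[0,2] deriving "bab": ["S"]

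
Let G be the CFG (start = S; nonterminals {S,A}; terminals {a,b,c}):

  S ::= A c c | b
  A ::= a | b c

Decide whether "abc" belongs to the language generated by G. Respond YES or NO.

Convert to CNF:
  S -> A X2 | b
  A -> T0 T1 | a
  T0 -> b
  T1 -> c
  X2 -> T1 T1

Fill CYK table bottom-up:
  T[0,0] 'a' = {A}
  T[1,1] 'b' = {S,T0}  orig:{S}
  T[2,2] 'c' = {T1}  orig:{}
  T[0,1] 'ab' = ∅
  T[1,2] 'bc' = {A}
  T[0,2] 'abc' = ∅

S ∉ T[0,2] ⇒ NO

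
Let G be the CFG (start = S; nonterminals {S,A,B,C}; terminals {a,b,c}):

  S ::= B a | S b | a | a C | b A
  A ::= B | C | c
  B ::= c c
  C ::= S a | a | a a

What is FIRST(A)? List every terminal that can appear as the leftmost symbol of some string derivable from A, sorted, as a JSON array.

FIRST iteration:
iter 1:
  A via A→c: +{c}
  B via B→c c: +{c}
  C via C→a: +{a}
  S via S→B a: +{c}
  S via S→a: +{a}
  S via S→b A: +{b}
  FIRST(S)={a,b,c}  FIRST(A)={c}  FIRST(B)={c}  FIRST(C)={a}
iter 2:
  A via A→C: +{a}
  C via C→S a: +{b,c}
  FIRST(S)={a,b,c}  FIRST(A)={a,c}  FIRST(B)={c}  FIRST(C)={a,b,c}
iter 3:
  A via A→C: +{b}
  FIRST(S)={a,b,c}  FIRST(A)={a,b,c}  FIRST(B)={c}  FIRST(C)={a,b,c}
iter 4: done
  FIRST(S)={a,b,c}  FIRST(A)={a,b,c}  FIRST(B)={c}  FIRST(C)={a,b,c}

FIRST(A) = ["a", "b", "c"]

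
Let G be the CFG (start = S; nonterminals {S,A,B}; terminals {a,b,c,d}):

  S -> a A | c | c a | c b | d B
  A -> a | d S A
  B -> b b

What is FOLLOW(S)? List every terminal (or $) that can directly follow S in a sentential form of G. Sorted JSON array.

Compute FIRST by fixpoint:
[1]
  A via A→a: +{a}
  A via A→d S A: +{d}
  B via B→b b: +{b}
  S via S→a A: +{a}
  S via S→c: +{c}
  S via S→d B: +{d}
  FIRST[S]={a,c,d}  FIRST[A]={a,d}  FIRST[B]={b}
[2] done
  FIRST[S]={a,c,d}  FIRST[A]={a,d}  FIRST[B]={b}

Compute FOLLOW by fixpoint:
seed FOLLOW(S) with $
iter 1:
  A→d S A: FOLLOW(S) ⊇ FIRST(A) = {a,d}; new: +{a,d}
  S→a A: FOLLOW(A) ⊇ FOLLOW(S) ⊇ {$,a,d}; new: +{$,a,d}
  S→d B: FOLLOW(B) ⊇ FOLLOW(S) ⊇ {$,a,d}; new: +{$,a,d}
  FOLLOW(S)={$,a,d}  FOLLOW(A)={$,a,d}  FOLLOW(B)={$,a,d}
iter 2: done
  FOLLOW(S)={$,a,d}  FOLLOW(A)={$,a,d}  FOLLOW(B)={$,a,d}

FOLLOW(S) = ["$", "a", "d"]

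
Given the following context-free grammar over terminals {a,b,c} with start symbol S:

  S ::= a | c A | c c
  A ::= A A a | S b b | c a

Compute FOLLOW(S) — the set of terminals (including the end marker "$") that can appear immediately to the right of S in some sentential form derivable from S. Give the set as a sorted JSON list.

FIRST iteration:
iter 1:
  A via A→c a: +{c}
  S via S→a: +{a}
  S via S→c A: +{c}
  FIRST[S]={a,c}  FIRST[A]={c}
iter 2:
  A via A→S b b: +{a}
  FIRST[S]={a,c}  FIRST[A]={a,c}
iter 3: (no change)
  FIRST[S]={a,c}  FIRST[A]={a,c}

FOLLOW iteration:
initialize: $ ∈ FOLLOW(S)
round 1:
  A→A A a: FOLLOW(A) ⊇ FIRST(A) = {a,c}; new: +{a,c}
  A→S b b: FOLLOW(S) ⊇ FIRST(b) = {b}; new: +{b}
  S→c A: FOLLOW(A) ⊇ FOLLOW(S) ⊇ {$,b}; new: +{$,b}
  FOLLOW(S)={$,b}  FOLLOW(A)={$,a,b,c}
round 2: done
  FOLLOW(S)={$,b}  FOLLOW(A)={$,a,b,c}

FOLLOW(S) = ["$", "b"]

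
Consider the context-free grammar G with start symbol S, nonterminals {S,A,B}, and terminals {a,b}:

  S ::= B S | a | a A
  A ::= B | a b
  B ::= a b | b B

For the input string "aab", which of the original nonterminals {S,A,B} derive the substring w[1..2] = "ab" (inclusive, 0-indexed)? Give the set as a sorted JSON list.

CNF form of G:
  S -> B S | T0 A | a
  A -> T0 T1 | T1 B
  B -> T0 T1 | T1 B
  T0 -> a
  T1 -> b

CYK fill — only the sub-triangle for w[1..2]:
  T[1,1] 'a' = {S,T0}  orig:{S}
  T[2,2] 'b' = {T1}  orig:{}
  T[1,2] 'ab' = {A,B}

Original NTs in T[1,2] deriving "ab": ["A", "B"]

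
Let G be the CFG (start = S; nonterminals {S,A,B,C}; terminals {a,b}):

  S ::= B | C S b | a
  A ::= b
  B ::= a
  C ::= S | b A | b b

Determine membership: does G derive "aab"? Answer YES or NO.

Convert to CNF:
  S -> C X2 | a
  A -> b
  B -> a
  C -> C X1 | T0 A | T0 T0 | a
  T0 -> b
  X1 -> S T0
  X2 -> S T0

Fill CYK table bottom-up:
  cell(0,0) a: {B,C,S}
  cell(1,1) a: {B,C,S}
  cell(2,2) b: {A,T0}  orig:{A}
  cell(0,1) aa: ∅
  cell(1,2) ab: {X1,X2}  orig:{}
  cell(0,2) aab: {C,S}

S ∈ T[0,2] ⇒ YES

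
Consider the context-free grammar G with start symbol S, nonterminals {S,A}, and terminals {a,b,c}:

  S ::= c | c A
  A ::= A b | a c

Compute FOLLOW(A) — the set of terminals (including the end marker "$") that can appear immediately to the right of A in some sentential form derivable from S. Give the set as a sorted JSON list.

FIRST sets, iterate to fixpoint:
iter 1:
  A via A→a c: +{a}
  S via S→c: +{c}
  FIRST[S]={c}  FIRST[A]={a}
iter 2: done
  FIRST[S]={c}  FIRST[A]={a}

FOLLOW iteration:
FOLLOW(S) := {$}
[1]
  A→A b: FOLLOW(A) ⊇ FIRST(b) = {b}; new: +{b}
  S→c A: FOLLOW(A) ⊇ FOLLOW(S) ⊇ {$}; new: +{$}
  FOLLOW(S)={$}  FOLLOW(A)={$,b}
[2] (stable)
  FOLLOW(S)={$}  FOLLOW(A)={$,b}

FOLLOW(A) = ["$", "b"]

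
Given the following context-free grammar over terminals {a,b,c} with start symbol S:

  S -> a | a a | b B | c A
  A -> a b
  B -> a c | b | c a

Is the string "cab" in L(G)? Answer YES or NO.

CNF form of G:
  S -> T0 T0 | T1 B | T2 A | a
  A -> T0 T1
  B -> T0 T2 | T2 T0 | b
  T0 -> a
  T1 -> b
  T2 -> c

Fill CYK table bottom-up:
  [0..0]={T2}  "c"  orig:{}
  [1..1]={S,T0}  "a"  orig:{S}
  [2..2]={B,T1}  "b"  orig:{B}
  [0..1]={B}  "ca"
  [1..2]={A}  "ab"
  [0..2]={S}  "cab"

S ∈ T[0,2] ⇒ YES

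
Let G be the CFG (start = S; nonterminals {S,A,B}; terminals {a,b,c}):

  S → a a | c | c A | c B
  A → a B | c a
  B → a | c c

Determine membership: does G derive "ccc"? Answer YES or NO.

CNF form of G:
  S -> T0 T0 | T1 A | T1 B | c
  A -> T0 B | T1 T0
  B -> T1 T1 | a
  T0 -> a
  T1 -> c

CYK table (by increasing span):
  [0..0]={S,T1}  "c"  orig:{S}
  [1..1]={S,T1}  "c"  orig:{S}
  [2..2]={S,T1}  "c"  orig:{S}
  [0..1]={B}  "cc"
  [1..2]={B}  "cc"
  [0..2]={S}  "ccc"

S ∈ T[0,2] ⇒ YES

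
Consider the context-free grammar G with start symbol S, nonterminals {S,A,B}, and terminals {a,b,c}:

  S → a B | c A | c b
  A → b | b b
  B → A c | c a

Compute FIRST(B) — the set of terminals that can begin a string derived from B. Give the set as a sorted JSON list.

FIRST iteration:
round 1:
  A via A→b: +{b}
  B via B→A c: +{b}
  B via B→c a: +{c}
  S via S→a B: +{a}
  S via S→c A: +{c}
  S: {a,c}  A: {b}  B: {b,c}
round 2: (stable)
  S: {a,c}  A: {b}  B: {b,c}

FIRST(B) = ["b", "c"]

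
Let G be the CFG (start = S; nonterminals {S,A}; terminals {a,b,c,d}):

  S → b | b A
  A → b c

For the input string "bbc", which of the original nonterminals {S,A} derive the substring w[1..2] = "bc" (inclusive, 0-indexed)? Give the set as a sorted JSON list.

Convert to CNF:
  S -> T0 A | b
  A -> T0 T1
  T0 -> b
  T1 -> c

CYK table (by increasing span) (cells [i..j] with 1 ≤ i ≤ j ≤ 2 only):
  cell(1,1) b: {S,T0}  orig:{S}
  cell(2,2) c: {T1}  orig:{}
  cell(1,2) bc: {A}

Original NTs in T[1,2] deriving "bc": ["A"]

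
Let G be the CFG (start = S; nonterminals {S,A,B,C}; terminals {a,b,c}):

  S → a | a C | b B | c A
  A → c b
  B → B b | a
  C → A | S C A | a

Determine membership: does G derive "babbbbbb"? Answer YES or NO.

Convert to CNF:
  S -> T0 A | T1 B | T2 C | a
  A -> T0 T1
  B -> B T1 | a
  C -> S X3 | T0 T1 | a
  T0 -> c
  T1 -> b
  T2 -> a
  X3 -> C A

Fill CYK table bottom-up:
  [0..0]={T1}  "b"  orig:{}
  [1..1]={B,C,S,T2}  "a"  orig:{B,C,S}
  [2..2]={T1}  "b"  orig:{}
  [3..3]={T1}  "b"  orig:{}
  [4..4]={T1}  "b"  orig:{}
  [5..5]={T1}  "b"  orig:{}
  [6..6]={T1}  "b"  orig:{}
  [7..7]={T1}  "b"  orig:{}
  [0..1]={S}  "ba"
  [1..2]={B}  "ab"
  [2..3]=∅  "bb"
  [3..4]=∅  "bb"
  [4..5]=∅  "bb"
  [5..6]=∅  "bb"
  [6..7]=∅  "bb"
  [0..2]={S}  "bab"
  [1..3]={B}  "abb"
  [2..4]=∅  "bbb"
  [3..5]=∅  "bbb"
  [4..6]=∅  "bbb"
  [5..7]=∅  "bbb"
  [0..3]={S}  "babb"
  [1..4]={B}  "abbb"
  [2..5]=∅  "bbbb"
  [3..6]=∅  "bbbb"
  [4..7]=∅  "bbbb"
  [0..4]={S}  "babbb"
  [1..5]={B}  "abbbb"
  [2..6]=∅  "bbbbb"
  [3..7]=∅  "bbbbb"
  [0..5]={S}  "babbbb"
  [1..6]={B}  "abbbbb"
  [2..7]=∅  "bbbbbb"
  [0..6]={S}  "babbbbb"
  [1..7]={B}  "abbbbbb"
  [0..7]={S}  "babbbbbb"

S ∈ T[0,7] ⇒ YES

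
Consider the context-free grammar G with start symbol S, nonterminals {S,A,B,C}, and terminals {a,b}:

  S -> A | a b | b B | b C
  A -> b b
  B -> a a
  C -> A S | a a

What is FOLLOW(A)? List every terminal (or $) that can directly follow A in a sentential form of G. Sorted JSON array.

FIRST sets, iterate to fixpoint:
pass 1:
  A via A→b b: +{b}
  B via B→a a: +{a}
  C via C→A S: +{b}
  C via C→a a: +{a}
  S via S→A: +{b}
  S via S→a b: +{a}
  S: {a,b}  A: {b}  B: {a}  C: {a,b}
pass 2: (no change)
  S: {a,b}  A: {b}  B: {a}  C: {a,b}

Compute FOLLOW by fixpoint:
FOLLOW(S) := {$}
round 1:
  C→A S: FOLLOW(A) ⊇ FIRST(S) = {a,b}; new: +{a,b}
  S→A: FOLLOW(A) ⊇ FOLLOW(S) ⊇ {$}; new: +{$}
  S→b B: FOLLOW(B) ⊇ FOLLOW(S) ⊇ {$}; new: +{$}
  S→b C: FOLLOW(C) ⊇ FOLLOW(S) ⊇ {$}; new: +{$}
  FOLLOW(S)={$}  FOLLOW(A)={$,a,b}  FOLLOW(B)={$}  FOLLOW(C)={$}
round 2: (stable)
  FOLLOW(S)={$}  FOLLOW(A)={$,a,b}  FOLLOW(B)={$}  FOLLOW(C)={$}

FOLLOW(A) = ["$", "a", "b"]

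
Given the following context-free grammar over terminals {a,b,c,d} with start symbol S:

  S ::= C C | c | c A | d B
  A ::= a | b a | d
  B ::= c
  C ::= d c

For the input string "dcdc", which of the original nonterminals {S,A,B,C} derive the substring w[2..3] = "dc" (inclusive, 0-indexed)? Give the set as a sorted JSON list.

Convert to CNF:
  S -> C C | T2 B | T3 A | c
  A -> T0 T1 | a | d
  B -> c
  C -> T2 T3
  T0 -> b
  T1 -> a
  T2 -> d
  T3 -> c

CYK table (by increasing span) (cells [i..j] with 2 ≤ i ≤ j ≤ 3 only):
  [2..2]={A,T2}  "d"  orig:{A}
  [3..3]={B,S,T3}  "c"  orig:{B,S}
  [2..3]={C,S}  "dc"

Original NTs in T[2,3] deriving "dc": ["C", "S"]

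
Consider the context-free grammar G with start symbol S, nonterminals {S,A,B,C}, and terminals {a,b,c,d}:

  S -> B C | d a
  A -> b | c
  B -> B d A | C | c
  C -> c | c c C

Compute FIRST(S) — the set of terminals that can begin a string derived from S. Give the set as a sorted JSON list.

Compute FIRST by fixpoint:
[1]
  A via A→b: +{b}
  A via A→c: +{c}
  B via B→c: +{c}
  C via C→c: +{c}
  S via S→B C: +{c}
  S via S→d a: +{d}
  FIRST[S]={c,d}  FIRST[A]={b,c}  FIRST[B]={c}  FIRST[C]={c}
[2] — fixpoint
  FIRST[S]={c,d}  FIRST[A]={b,c}  FIRST[B]={c}  FIRST[C]={c}

FIRST(S) = ["c", "d"]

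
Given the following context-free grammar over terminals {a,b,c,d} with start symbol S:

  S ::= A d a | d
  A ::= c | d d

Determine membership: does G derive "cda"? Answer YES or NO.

CNF form of G:
  S -> A X2 | d
  A -> T0 T0 | c
  T0 -> d
  T1 -> a
  X2 -> T0 T1

Fill CYK table bottom-up:
  [0..0]={A}  "c"
  [1..1]={S,T0}  "d"  orig:{S}
  [2..2]={T1}  "a"  orig:{}
  [0..1]=∅  "cd"
  [1..2]={X2}  "da"  orig:{}
  [0..2]={S}  "cda"

S ∈ T[0,2] ⇒ YES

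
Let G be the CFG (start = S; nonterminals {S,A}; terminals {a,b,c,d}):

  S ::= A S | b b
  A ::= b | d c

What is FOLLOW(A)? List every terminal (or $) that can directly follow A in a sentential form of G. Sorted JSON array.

FIRST sets, iterate to fixpoint:
[1]
  A via A→b: +{b}
  A via A→d c: +{d}
  S via S→A S: +{b,d}
  FIRST[S]={b,d}  FIRST[A]={b,d}
[2] (stable)
  FIRST[S]={b,d}  FIRST[A]={b,d}

FOLLOW iteration:
seed FOLLOW(S) with $
iter 1:
  S→A S: FOLLOW(A) ⊇ FIRST(S) = {b,d}; new: +{b,d}
  FOLLOW(S)={$}  FOLLOW(A)={b,d}
iter 2: done
  FOLLOW(S)={$}  FOLLOW(A)={b,d}

FOLLOW(A) = ["b", "d"]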